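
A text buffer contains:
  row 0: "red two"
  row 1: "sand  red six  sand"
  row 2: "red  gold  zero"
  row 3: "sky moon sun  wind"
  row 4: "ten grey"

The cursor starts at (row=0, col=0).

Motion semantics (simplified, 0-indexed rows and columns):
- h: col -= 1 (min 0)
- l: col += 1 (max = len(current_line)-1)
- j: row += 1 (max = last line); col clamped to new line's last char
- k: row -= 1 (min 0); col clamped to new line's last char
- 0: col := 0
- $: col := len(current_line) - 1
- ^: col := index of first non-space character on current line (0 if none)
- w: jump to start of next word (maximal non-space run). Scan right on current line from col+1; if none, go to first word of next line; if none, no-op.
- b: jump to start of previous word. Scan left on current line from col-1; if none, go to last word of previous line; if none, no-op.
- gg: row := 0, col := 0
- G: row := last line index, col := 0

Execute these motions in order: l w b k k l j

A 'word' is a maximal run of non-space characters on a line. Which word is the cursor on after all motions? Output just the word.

Answer: sand

Derivation:
After 1 (l): row=0 col=1 char='e'
After 2 (w): row=0 col=4 char='t'
After 3 (b): row=0 col=0 char='r'
After 4 (k): row=0 col=0 char='r'
After 5 (k): row=0 col=0 char='r'
After 6 (l): row=0 col=1 char='e'
After 7 (j): row=1 col=1 char='a'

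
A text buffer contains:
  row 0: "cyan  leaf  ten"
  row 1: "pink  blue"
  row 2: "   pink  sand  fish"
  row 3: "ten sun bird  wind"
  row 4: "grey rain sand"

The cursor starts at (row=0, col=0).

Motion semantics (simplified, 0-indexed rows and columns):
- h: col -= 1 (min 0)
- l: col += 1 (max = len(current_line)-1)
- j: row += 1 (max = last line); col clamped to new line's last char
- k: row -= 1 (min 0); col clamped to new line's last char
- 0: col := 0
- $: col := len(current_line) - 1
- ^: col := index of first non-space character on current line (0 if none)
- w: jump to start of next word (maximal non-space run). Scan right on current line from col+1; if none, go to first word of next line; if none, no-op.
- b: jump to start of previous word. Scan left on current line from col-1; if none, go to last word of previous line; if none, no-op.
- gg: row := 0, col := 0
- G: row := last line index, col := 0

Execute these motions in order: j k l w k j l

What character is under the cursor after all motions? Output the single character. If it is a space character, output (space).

Answer: l

Derivation:
After 1 (j): row=1 col=0 char='p'
After 2 (k): row=0 col=0 char='c'
After 3 (l): row=0 col=1 char='y'
After 4 (w): row=0 col=6 char='l'
After 5 (k): row=0 col=6 char='l'
After 6 (j): row=1 col=6 char='b'
After 7 (l): row=1 col=7 char='l'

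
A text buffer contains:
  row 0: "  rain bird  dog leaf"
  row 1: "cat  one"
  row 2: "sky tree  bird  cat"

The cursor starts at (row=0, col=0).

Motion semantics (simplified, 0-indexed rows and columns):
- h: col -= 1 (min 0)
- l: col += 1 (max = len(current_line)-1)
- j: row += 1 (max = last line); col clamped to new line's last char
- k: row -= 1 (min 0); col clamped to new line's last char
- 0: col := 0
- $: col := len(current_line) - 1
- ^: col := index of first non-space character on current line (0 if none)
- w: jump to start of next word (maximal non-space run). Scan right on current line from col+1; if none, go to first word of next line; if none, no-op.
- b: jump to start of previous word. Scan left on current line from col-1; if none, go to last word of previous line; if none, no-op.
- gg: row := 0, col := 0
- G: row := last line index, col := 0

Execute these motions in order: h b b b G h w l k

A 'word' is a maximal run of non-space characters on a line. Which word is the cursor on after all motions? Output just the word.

Answer: one

Derivation:
After 1 (h): row=0 col=0 char='_'
After 2 (b): row=0 col=0 char='_'
After 3 (b): row=0 col=0 char='_'
After 4 (b): row=0 col=0 char='_'
After 5 (G): row=2 col=0 char='s'
After 6 (h): row=2 col=0 char='s'
After 7 (w): row=2 col=4 char='t'
After 8 (l): row=2 col=5 char='r'
After 9 (k): row=1 col=5 char='o'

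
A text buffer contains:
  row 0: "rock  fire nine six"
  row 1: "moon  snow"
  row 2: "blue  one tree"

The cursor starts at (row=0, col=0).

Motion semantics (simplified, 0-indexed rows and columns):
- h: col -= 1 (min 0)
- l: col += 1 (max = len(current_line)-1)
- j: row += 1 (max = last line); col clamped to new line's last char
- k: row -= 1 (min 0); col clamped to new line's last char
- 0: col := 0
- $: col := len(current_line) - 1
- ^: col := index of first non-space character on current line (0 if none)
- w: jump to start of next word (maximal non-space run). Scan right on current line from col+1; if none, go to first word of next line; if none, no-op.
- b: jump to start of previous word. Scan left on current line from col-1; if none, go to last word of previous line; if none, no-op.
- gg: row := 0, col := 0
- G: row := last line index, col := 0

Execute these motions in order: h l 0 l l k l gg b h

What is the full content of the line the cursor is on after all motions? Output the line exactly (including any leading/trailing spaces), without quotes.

After 1 (h): row=0 col=0 char='r'
After 2 (l): row=0 col=1 char='o'
After 3 (0): row=0 col=0 char='r'
After 4 (l): row=0 col=1 char='o'
After 5 (l): row=0 col=2 char='c'
After 6 (k): row=0 col=2 char='c'
After 7 (l): row=0 col=3 char='k'
After 8 (gg): row=0 col=0 char='r'
After 9 (b): row=0 col=0 char='r'
After 10 (h): row=0 col=0 char='r'

Answer: rock  fire nine six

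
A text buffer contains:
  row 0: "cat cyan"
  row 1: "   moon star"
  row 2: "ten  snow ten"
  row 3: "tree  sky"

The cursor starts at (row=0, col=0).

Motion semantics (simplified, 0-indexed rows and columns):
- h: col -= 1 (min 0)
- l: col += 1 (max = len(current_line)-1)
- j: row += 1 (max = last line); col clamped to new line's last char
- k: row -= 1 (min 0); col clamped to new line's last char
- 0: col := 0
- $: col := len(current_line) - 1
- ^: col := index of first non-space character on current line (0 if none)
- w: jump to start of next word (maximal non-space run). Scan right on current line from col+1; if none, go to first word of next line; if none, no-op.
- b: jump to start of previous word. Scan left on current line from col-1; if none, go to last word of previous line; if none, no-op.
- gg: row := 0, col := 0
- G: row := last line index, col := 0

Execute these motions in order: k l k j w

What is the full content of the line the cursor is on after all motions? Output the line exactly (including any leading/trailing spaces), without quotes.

Answer:    moon star

Derivation:
After 1 (k): row=0 col=0 char='c'
After 2 (l): row=0 col=1 char='a'
After 3 (k): row=0 col=1 char='a'
After 4 (j): row=1 col=1 char='_'
After 5 (w): row=1 col=3 char='m'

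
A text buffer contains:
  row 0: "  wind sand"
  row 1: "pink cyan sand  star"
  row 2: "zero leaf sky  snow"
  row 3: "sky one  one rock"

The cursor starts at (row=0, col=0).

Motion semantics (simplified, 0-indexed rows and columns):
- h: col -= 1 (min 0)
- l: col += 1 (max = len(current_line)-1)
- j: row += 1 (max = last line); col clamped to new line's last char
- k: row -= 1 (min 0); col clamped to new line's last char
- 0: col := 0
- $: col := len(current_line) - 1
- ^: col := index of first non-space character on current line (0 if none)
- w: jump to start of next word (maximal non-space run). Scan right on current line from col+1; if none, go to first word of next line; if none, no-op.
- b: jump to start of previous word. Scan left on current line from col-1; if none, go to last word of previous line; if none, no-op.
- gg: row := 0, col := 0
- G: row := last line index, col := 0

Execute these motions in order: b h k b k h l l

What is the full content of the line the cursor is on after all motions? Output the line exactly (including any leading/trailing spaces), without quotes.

After 1 (b): row=0 col=0 char='_'
After 2 (h): row=0 col=0 char='_'
After 3 (k): row=0 col=0 char='_'
After 4 (b): row=0 col=0 char='_'
After 5 (k): row=0 col=0 char='_'
After 6 (h): row=0 col=0 char='_'
After 7 (l): row=0 col=1 char='_'
After 8 (l): row=0 col=2 char='w'

Answer:   wind sand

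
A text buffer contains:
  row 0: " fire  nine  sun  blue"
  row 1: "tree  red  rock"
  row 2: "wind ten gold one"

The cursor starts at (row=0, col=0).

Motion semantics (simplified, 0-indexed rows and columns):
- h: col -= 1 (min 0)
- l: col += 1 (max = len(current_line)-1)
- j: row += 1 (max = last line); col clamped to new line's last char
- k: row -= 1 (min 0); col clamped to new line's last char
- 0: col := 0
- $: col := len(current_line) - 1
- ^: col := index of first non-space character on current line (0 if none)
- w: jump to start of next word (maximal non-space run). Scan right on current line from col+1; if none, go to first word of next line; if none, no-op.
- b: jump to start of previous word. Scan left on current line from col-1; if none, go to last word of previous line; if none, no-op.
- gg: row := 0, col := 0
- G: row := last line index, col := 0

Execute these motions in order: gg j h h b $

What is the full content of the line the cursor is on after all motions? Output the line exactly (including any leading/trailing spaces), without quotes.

After 1 (gg): row=0 col=0 char='_'
After 2 (j): row=1 col=0 char='t'
After 3 (h): row=1 col=0 char='t'
After 4 (h): row=1 col=0 char='t'
After 5 (b): row=0 col=18 char='b'
After 6 ($): row=0 col=21 char='e'

Answer:  fire  nine  sun  blue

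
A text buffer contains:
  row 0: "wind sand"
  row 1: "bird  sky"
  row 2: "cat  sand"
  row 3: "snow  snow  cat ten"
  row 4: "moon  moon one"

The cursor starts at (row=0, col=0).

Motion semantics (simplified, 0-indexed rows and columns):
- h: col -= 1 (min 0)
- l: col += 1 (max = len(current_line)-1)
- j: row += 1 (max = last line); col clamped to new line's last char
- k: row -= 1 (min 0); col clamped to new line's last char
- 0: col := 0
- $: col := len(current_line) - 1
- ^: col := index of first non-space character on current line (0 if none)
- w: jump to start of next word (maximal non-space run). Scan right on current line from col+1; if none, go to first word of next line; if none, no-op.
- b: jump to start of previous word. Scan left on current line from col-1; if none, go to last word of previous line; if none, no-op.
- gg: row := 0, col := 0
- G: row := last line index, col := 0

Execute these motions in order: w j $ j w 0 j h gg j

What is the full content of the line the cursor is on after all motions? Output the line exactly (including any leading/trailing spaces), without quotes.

After 1 (w): row=0 col=5 char='s'
After 2 (j): row=1 col=5 char='_'
After 3 ($): row=1 col=8 char='y'
After 4 (j): row=2 col=8 char='d'
After 5 (w): row=3 col=0 char='s'
After 6 (0): row=3 col=0 char='s'
After 7 (j): row=4 col=0 char='m'
After 8 (h): row=4 col=0 char='m'
After 9 (gg): row=0 col=0 char='w'
After 10 (j): row=1 col=0 char='b'

Answer: bird  sky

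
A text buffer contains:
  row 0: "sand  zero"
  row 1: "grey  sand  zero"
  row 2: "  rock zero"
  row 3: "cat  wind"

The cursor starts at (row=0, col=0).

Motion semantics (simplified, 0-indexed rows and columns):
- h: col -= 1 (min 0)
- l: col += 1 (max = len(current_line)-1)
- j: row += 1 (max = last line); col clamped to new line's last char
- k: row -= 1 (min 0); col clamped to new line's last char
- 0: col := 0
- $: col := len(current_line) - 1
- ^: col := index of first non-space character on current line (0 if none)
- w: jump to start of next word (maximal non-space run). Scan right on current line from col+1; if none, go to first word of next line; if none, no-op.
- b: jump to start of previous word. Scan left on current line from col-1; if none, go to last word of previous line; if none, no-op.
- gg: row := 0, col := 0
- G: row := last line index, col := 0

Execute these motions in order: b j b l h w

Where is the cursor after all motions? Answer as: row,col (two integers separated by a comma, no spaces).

After 1 (b): row=0 col=0 char='s'
After 2 (j): row=1 col=0 char='g'
After 3 (b): row=0 col=6 char='z'
After 4 (l): row=0 col=7 char='e'
After 5 (h): row=0 col=6 char='z'
After 6 (w): row=1 col=0 char='g'

Answer: 1,0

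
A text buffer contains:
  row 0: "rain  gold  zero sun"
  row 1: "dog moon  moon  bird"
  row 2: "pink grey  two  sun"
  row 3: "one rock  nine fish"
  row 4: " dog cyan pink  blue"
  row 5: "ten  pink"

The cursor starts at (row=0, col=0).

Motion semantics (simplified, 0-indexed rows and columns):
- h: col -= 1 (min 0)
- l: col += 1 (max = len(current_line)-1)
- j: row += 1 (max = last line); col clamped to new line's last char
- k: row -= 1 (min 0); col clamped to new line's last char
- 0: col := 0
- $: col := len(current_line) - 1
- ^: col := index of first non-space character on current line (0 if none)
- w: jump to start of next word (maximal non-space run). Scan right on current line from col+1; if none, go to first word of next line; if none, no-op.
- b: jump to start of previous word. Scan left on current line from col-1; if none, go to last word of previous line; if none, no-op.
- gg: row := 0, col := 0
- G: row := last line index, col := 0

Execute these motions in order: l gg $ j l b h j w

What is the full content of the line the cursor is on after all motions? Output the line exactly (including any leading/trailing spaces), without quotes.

Answer: pink grey  two  sun

Derivation:
After 1 (l): row=0 col=1 char='a'
After 2 (gg): row=0 col=0 char='r'
After 3 ($): row=0 col=19 char='n'
After 4 (j): row=1 col=19 char='d'
After 5 (l): row=1 col=19 char='d'
After 6 (b): row=1 col=16 char='b'
After 7 (h): row=1 col=15 char='_'
After 8 (j): row=2 col=15 char='_'
After 9 (w): row=2 col=16 char='s'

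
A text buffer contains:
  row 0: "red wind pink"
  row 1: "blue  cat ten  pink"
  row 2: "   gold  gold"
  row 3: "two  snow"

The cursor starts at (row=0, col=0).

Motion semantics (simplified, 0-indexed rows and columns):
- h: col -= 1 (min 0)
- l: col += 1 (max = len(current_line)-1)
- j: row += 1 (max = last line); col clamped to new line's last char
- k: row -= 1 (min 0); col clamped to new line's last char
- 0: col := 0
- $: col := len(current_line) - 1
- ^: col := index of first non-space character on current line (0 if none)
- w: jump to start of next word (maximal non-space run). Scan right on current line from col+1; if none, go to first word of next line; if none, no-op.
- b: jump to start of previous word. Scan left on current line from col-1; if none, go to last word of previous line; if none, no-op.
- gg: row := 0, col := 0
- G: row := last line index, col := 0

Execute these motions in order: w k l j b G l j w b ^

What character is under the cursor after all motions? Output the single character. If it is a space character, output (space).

After 1 (w): row=0 col=4 char='w'
After 2 (k): row=0 col=4 char='w'
After 3 (l): row=0 col=5 char='i'
After 4 (j): row=1 col=5 char='_'
After 5 (b): row=1 col=0 char='b'
After 6 (G): row=3 col=0 char='t'
After 7 (l): row=3 col=1 char='w'
After 8 (j): row=3 col=1 char='w'
After 9 (w): row=3 col=5 char='s'
After 10 (b): row=3 col=0 char='t'
After 11 (^): row=3 col=0 char='t'

Answer: t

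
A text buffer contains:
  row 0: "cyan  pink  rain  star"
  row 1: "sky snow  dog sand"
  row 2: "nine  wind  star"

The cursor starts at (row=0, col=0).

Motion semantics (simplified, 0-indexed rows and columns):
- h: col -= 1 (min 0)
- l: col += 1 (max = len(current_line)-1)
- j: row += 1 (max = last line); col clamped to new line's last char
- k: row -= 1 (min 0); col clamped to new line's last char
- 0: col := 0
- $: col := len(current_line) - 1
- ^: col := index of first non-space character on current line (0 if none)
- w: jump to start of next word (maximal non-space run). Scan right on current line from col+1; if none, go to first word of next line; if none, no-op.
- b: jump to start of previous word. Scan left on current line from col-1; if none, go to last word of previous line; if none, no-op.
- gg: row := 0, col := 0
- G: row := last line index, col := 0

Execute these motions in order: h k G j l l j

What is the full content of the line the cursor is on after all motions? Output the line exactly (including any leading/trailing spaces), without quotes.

After 1 (h): row=0 col=0 char='c'
After 2 (k): row=0 col=0 char='c'
After 3 (G): row=2 col=0 char='n'
After 4 (j): row=2 col=0 char='n'
After 5 (l): row=2 col=1 char='i'
After 6 (l): row=2 col=2 char='n'
After 7 (j): row=2 col=2 char='n'

Answer: nine  wind  star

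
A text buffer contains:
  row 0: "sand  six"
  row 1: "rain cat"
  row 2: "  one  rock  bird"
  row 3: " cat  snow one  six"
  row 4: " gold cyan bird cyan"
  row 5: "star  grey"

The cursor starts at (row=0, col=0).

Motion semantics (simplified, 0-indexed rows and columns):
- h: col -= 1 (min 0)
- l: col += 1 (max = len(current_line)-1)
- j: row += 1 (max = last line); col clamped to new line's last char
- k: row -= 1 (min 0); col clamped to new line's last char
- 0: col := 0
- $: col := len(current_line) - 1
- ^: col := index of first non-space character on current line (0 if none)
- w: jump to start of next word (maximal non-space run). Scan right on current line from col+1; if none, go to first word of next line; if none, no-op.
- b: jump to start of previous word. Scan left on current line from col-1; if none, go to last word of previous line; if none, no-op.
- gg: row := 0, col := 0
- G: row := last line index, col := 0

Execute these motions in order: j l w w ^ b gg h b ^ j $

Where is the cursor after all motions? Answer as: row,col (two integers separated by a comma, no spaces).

After 1 (j): row=1 col=0 char='r'
After 2 (l): row=1 col=1 char='a'
After 3 (w): row=1 col=5 char='c'
After 4 (w): row=2 col=2 char='o'
After 5 (^): row=2 col=2 char='o'
After 6 (b): row=1 col=5 char='c'
After 7 (gg): row=0 col=0 char='s'
After 8 (h): row=0 col=0 char='s'
After 9 (b): row=0 col=0 char='s'
After 10 (^): row=0 col=0 char='s'
After 11 (j): row=1 col=0 char='r'
After 12 ($): row=1 col=7 char='t'

Answer: 1,7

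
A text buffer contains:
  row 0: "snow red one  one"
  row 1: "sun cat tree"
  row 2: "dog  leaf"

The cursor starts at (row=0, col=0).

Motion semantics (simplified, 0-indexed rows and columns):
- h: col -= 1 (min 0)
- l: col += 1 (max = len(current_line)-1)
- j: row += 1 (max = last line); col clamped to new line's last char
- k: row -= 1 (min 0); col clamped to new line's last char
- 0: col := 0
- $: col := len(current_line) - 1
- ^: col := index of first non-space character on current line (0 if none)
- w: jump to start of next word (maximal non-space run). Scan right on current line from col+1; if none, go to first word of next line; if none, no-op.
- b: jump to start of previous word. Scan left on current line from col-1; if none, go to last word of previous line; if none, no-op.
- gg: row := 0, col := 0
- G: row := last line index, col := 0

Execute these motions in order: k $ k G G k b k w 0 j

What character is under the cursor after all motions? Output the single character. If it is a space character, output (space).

After 1 (k): row=0 col=0 char='s'
After 2 ($): row=0 col=16 char='e'
After 3 (k): row=0 col=16 char='e'
After 4 (G): row=2 col=0 char='d'
After 5 (G): row=2 col=0 char='d'
After 6 (k): row=1 col=0 char='s'
After 7 (b): row=0 col=14 char='o'
After 8 (k): row=0 col=14 char='o'
After 9 (w): row=1 col=0 char='s'
After 10 (0): row=1 col=0 char='s'
After 11 (j): row=2 col=0 char='d'

Answer: d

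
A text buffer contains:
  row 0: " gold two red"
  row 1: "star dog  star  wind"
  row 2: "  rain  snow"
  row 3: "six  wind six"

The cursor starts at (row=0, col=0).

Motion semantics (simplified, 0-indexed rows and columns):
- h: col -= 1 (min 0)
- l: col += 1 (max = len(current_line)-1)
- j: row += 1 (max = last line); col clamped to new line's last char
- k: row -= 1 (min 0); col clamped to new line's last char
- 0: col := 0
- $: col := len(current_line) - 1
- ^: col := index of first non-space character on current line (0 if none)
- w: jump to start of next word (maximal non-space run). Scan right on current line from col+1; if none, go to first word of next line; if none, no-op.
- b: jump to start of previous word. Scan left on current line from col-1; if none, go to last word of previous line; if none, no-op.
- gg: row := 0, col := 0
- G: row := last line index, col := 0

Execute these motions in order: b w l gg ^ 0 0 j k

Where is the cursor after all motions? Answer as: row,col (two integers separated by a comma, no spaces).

Answer: 0,0

Derivation:
After 1 (b): row=0 col=0 char='_'
After 2 (w): row=0 col=1 char='g'
After 3 (l): row=0 col=2 char='o'
After 4 (gg): row=0 col=0 char='_'
After 5 (^): row=0 col=1 char='g'
After 6 (0): row=0 col=0 char='_'
After 7 (0): row=0 col=0 char='_'
After 8 (j): row=1 col=0 char='s'
After 9 (k): row=0 col=0 char='_'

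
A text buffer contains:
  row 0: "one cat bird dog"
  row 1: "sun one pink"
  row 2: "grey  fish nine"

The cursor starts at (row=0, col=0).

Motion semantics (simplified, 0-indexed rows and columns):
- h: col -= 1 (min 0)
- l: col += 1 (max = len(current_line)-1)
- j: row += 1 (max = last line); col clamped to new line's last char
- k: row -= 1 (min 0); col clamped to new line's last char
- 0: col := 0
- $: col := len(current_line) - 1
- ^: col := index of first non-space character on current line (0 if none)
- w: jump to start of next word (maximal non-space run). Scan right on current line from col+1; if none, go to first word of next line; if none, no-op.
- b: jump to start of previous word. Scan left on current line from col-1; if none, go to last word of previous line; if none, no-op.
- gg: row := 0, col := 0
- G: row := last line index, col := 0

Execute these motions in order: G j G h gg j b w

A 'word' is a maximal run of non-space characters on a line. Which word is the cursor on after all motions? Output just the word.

Answer: sun

Derivation:
After 1 (G): row=2 col=0 char='g'
After 2 (j): row=2 col=0 char='g'
After 3 (G): row=2 col=0 char='g'
After 4 (h): row=2 col=0 char='g'
After 5 (gg): row=0 col=0 char='o'
After 6 (j): row=1 col=0 char='s'
After 7 (b): row=0 col=13 char='d'
After 8 (w): row=1 col=0 char='s'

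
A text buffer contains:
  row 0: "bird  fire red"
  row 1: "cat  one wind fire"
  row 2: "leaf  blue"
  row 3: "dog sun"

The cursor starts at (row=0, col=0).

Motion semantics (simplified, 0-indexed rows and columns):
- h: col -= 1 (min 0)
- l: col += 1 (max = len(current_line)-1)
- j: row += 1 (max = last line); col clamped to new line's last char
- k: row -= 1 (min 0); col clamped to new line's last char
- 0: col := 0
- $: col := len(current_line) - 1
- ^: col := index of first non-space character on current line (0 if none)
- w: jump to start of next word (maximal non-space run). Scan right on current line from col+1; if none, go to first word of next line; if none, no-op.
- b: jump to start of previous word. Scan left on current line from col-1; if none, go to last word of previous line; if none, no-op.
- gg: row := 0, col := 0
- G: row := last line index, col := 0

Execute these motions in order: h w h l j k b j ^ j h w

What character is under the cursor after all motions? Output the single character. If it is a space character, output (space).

After 1 (h): row=0 col=0 char='b'
After 2 (w): row=0 col=6 char='f'
After 3 (h): row=0 col=5 char='_'
After 4 (l): row=0 col=6 char='f'
After 5 (j): row=1 col=6 char='n'
After 6 (k): row=0 col=6 char='f'
After 7 (b): row=0 col=0 char='b'
After 8 (j): row=1 col=0 char='c'
After 9 (^): row=1 col=0 char='c'
After 10 (j): row=2 col=0 char='l'
After 11 (h): row=2 col=0 char='l'
After 12 (w): row=2 col=6 char='b'

Answer: b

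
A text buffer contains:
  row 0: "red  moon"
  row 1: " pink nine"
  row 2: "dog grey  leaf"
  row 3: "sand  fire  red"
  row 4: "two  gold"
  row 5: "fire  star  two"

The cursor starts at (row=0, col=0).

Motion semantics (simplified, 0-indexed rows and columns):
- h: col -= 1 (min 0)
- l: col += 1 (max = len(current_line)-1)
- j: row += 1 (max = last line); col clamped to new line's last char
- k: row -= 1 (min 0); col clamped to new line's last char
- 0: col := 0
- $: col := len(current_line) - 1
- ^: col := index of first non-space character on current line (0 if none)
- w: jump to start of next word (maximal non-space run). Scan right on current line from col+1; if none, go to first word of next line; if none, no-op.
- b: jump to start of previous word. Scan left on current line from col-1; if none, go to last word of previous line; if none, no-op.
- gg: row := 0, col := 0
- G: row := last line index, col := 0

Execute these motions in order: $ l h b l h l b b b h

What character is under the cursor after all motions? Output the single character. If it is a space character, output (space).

Answer: r

Derivation:
After 1 ($): row=0 col=8 char='n'
After 2 (l): row=0 col=8 char='n'
After 3 (h): row=0 col=7 char='o'
After 4 (b): row=0 col=5 char='m'
After 5 (l): row=0 col=6 char='o'
After 6 (h): row=0 col=5 char='m'
After 7 (l): row=0 col=6 char='o'
After 8 (b): row=0 col=5 char='m'
After 9 (b): row=0 col=0 char='r'
After 10 (b): row=0 col=0 char='r'
After 11 (h): row=0 col=0 char='r'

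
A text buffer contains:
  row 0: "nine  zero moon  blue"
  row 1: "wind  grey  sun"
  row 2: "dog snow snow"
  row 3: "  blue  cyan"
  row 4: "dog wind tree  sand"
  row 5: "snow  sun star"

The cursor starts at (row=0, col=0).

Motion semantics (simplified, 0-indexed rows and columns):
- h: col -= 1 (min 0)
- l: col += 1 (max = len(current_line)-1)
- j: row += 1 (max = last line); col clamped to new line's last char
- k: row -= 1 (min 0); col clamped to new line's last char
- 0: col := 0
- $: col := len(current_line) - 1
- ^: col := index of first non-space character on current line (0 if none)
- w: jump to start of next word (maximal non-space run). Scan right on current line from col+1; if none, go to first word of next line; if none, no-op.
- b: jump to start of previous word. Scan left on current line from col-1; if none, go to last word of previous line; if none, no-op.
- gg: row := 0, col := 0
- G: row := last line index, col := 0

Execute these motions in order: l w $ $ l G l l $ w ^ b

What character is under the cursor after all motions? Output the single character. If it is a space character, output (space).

After 1 (l): row=0 col=1 char='i'
After 2 (w): row=0 col=6 char='z'
After 3 ($): row=0 col=20 char='e'
After 4 ($): row=0 col=20 char='e'
After 5 (l): row=0 col=20 char='e'
After 6 (G): row=5 col=0 char='s'
After 7 (l): row=5 col=1 char='n'
After 8 (l): row=5 col=2 char='o'
After 9 ($): row=5 col=13 char='r'
After 10 (w): row=5 col=13 char='r'
After 11 (^): row=5 col=0 char='s'
After 12 (b): row=4 col=15 char='s'

Answer: s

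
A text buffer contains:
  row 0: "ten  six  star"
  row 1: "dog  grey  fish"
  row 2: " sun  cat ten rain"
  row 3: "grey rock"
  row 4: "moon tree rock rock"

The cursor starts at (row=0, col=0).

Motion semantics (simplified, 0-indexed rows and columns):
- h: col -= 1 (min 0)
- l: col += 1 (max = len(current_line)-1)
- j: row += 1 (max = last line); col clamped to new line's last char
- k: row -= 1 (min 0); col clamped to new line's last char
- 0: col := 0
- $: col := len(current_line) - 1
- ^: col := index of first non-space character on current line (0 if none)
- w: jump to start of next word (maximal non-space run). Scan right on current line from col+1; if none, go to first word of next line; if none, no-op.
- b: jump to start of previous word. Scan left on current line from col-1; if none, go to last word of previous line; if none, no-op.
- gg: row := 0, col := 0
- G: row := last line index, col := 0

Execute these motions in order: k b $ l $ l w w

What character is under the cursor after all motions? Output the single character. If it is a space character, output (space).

After 1 (k): row=0 col=0 char='t'
After 2 (b): row=0 col=0 char='t'
After 3 ($): row=0 col=13 char='r'
After 4 (l): row=0 col=13 char='r'
After 5 ($): row=0 col=13 char='r'
After 6 (l): row=0 col=13 char='r'
After 7 (w): row=1 col=0 char='d'
After 8 (w): row=1 col=5 char='g'

Answer: g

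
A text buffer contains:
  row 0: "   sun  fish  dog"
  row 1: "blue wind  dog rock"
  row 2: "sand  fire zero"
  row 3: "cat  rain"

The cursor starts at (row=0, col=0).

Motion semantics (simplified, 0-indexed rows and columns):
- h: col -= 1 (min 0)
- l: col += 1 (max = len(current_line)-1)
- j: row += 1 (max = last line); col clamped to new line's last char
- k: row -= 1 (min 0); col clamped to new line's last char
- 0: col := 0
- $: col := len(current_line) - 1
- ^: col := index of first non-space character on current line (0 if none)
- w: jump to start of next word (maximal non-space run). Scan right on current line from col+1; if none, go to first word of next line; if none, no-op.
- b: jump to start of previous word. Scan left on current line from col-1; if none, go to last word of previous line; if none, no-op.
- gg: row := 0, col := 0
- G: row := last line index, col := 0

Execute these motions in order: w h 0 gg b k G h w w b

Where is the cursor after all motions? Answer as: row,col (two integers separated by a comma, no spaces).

Answer: 3,0

Derivation:
After 1 (w): row=0 col=3 char='s'
After 2 (h): row=0 col=2 char='_'
After 3 (0): row=0 col=0 char='_'
After 4 (gg): row=0 col=0 char='_'
After 5 (b): row=0 col=0 char='_'
After 6 (k): row=0 col=0 char='_'
After 7 (G): row=3 col=0 char='c'
After 8 (h): row=3 col=0 char='c'
After 9 (w): row=3 col=5 char='r'
After 10 (w): row=3 col=5 char='r'
After 11 (b): row=3 col=0 char='c'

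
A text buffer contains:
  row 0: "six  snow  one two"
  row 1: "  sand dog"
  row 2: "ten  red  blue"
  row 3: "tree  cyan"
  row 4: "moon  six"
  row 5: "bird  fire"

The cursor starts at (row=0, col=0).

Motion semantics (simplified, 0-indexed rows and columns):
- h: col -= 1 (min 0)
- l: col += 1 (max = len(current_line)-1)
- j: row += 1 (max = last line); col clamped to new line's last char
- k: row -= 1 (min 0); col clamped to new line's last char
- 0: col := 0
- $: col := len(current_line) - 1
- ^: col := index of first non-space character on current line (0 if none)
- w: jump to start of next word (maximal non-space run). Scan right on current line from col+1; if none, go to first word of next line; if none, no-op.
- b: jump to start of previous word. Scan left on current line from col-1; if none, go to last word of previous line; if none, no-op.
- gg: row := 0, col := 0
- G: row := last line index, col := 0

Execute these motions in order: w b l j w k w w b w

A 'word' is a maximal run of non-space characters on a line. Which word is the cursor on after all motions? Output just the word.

Answer: one

Derivation:
After 1 (w): row=0 col=5 char='s'
After 2 (b): row=0 col=0 char='s'
After 3 (l): row=0 col=1 char='i'
After 4 (j): row=1 col=1 char='_'
After 5 (w): row=1 col=2 char='s'
After 6 (k): row=0 col=2 char='x'
After 7 (w): row=0 col=5 char='s'
After 8 (w): row=0 col=11 char='o'
After 9 (b): row=0 col=5 char='s'
After 10 (w): row=0 col=11 char='o'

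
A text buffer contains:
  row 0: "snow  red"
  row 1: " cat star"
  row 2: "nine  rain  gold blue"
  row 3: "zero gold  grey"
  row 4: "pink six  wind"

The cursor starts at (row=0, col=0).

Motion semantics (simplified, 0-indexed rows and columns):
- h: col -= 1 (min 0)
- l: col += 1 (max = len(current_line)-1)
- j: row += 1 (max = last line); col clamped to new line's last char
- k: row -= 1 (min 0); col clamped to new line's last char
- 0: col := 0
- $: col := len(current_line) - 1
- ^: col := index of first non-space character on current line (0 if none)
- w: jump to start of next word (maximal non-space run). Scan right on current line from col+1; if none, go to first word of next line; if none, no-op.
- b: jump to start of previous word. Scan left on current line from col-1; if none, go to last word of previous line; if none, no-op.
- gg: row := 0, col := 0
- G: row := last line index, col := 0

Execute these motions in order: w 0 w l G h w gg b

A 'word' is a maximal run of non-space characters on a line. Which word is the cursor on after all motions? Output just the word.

Answer: snow

Derivation:
After 1 (w): row=0 col=6 char='r'
After 2 (0): row=0 col=0 char='s'
After 3 (w): row=0 col=6 char='r'
After 4 (l): row=0 col=7 char='e'
After 5 (G): row=4 col=0 char='p'
After 6 (h): row=4 col=0 char='p'
After 7 (w): row=4 col=5 char='s'
After 8 (gg): row=0 col=0 char='s'
After 9 (b): row=0 col=0 char='s'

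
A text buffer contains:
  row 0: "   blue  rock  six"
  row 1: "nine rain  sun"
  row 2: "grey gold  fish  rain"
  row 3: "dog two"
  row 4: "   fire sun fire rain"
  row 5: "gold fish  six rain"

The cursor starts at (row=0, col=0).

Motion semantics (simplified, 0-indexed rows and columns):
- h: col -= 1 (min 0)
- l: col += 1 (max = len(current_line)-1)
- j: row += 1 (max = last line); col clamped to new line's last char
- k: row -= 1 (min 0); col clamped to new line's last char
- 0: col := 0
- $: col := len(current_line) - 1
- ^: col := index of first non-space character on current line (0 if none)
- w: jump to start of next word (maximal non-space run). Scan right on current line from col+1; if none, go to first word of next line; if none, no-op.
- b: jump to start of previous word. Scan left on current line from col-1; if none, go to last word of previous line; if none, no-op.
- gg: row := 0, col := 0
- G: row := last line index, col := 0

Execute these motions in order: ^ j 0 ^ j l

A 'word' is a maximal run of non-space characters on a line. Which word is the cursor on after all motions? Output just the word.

After 1 (^): row=0 col=3 char='b'
After 2 (j): row=1 col=3 char='e'
After 3 (0): row=1 col=0 char='n'
After 4 (^): row=1 col=0 char='n'
After 5 (j): row=2 col=0 char='g'
After 6 (l): row=2 col=1 char='r'

Answer: grey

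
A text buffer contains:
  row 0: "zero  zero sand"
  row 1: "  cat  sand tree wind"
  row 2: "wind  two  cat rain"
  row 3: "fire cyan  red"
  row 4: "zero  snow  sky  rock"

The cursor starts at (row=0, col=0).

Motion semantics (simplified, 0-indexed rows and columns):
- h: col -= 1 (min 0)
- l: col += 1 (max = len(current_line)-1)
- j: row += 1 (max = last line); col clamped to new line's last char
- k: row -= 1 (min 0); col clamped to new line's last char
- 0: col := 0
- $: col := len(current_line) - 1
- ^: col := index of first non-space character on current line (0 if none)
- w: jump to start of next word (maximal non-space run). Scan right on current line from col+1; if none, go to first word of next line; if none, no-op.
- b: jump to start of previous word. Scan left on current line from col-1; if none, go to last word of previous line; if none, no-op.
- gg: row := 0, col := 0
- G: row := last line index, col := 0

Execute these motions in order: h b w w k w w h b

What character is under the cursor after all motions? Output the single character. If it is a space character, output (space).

Answer: c

Derivation:
After 1 (h): row=0 col=0 char='z'
After 2 (b): row=0 col=0 char='z'
After 3 (w): row=0 col=6 char='z'
After 4 (w): row=0 col=11 char='s'
After 5 (k): row=0 col=11 char='s'
After 6 (w): row=1 col=2 char='c'
After 7 (w): row=1 col=7 char='s'
After 8 (h): row=1 col=6 char='_'
After 9 (b): row=1 col=2 char='c'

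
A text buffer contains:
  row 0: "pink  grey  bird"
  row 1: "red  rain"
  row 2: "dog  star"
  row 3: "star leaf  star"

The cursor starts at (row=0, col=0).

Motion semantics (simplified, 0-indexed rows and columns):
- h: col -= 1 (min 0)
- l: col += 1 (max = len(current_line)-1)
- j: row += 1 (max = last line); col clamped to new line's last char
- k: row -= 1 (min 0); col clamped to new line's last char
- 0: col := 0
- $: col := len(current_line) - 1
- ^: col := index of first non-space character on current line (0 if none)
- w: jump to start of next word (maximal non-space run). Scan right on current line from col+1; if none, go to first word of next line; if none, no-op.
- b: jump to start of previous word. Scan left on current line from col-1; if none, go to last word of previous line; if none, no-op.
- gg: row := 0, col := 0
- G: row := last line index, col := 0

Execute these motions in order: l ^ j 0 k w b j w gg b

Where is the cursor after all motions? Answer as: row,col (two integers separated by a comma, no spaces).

Answer: 0,0

Derivation:
After 1 (l): row=0 col=1 char='i'
After 2 (^): row=0 col=0 char='p'
After 3 (j): row=1 col=0 char='r'
After 4 (0): row=1 col=0 char='r'
After 5 (k): row=0 col=0 char='p'
After 6 (w): row=0 col=6 char='g'
After 7 (b): row=0 col=0 char='p'
After 8 (j): row=1 col=0 char='r'
After 9 (w): row=1 col=5 char='r'
After 10 (gg): row=0 col=0 char='p'
After 11 (b): row=0 col=0 char='p'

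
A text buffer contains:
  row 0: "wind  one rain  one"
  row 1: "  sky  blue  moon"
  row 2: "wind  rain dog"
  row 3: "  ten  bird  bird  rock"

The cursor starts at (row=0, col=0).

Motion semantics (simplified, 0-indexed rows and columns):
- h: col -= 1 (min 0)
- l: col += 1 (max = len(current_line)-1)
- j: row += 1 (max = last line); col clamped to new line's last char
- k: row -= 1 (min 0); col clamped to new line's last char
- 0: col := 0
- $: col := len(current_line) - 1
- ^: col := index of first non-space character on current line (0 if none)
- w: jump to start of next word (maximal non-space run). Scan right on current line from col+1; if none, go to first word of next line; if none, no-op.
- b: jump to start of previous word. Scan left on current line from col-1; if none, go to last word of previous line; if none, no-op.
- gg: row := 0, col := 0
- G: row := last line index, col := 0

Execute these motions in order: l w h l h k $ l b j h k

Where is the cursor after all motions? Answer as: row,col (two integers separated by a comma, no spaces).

Answer: 0,15

Derivation:
After 1 (l): row=0 col=1 char='i'
After 2 (w): row=0 col=6 char='o'
After 3 (h): row=0 col=5 char='_'
After 4 (l): row=0 col=6 char='o'
After 5 (h): row=0 col=5 char='_'
After 6 (k): row=0 col=5 char='_'
After 7 ($): row=0 col=18 char='e'
After 8 (l): row=0 col=18 char='e'
After 9 (b): row=0 col=16 char='o'
After 10 (j): row=1 col=16 char='n'
After 11 (h): row=1 col=15 char='o'
After 12 (k): row=0 col=15 char='_'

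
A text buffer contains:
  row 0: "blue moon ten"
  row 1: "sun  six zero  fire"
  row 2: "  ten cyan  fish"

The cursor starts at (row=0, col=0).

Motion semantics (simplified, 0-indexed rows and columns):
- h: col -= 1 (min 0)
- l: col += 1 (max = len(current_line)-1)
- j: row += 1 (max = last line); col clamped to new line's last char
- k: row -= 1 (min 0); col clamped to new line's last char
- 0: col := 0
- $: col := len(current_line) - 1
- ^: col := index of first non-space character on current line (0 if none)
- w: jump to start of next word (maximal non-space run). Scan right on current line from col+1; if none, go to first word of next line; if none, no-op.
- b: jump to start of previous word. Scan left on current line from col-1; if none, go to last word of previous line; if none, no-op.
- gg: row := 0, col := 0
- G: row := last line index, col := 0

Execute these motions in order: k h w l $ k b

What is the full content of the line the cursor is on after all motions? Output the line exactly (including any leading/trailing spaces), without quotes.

Answer: blue moon ten

Derivation:
After 1 (k): row=0 col=0 char='b'
After 2 (h): row=0 col=0 char='b'
After 3 (w): row=0 col=5 char='m'
After 4 (l): row=0 col=6 char='o'
After 5 ($): row=0 col=12 char='n'
After 6 (k): row=0 col=12 char='n'
After 7 (b): row=0 col=10 char='t'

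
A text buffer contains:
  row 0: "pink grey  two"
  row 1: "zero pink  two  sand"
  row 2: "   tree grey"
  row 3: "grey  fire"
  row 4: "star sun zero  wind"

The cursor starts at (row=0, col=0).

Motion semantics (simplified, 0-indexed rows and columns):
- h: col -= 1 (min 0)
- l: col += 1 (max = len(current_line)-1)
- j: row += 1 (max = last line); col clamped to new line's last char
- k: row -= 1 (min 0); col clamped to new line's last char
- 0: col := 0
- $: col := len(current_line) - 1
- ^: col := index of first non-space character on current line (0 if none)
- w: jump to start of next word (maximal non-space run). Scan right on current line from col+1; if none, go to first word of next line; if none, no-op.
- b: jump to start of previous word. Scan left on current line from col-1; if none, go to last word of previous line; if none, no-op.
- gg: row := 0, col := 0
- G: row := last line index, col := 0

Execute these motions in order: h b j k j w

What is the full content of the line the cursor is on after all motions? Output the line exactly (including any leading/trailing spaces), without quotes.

After 1 (h): row=0 col=0 char='p'
After 2 (b): row=0 col=0 char='p'
After 3 (j): row=1 col=0 char='z'
After 4 (k): row=0 col=0 char='p'
After 5 (j): row=1 col=0 char='z'
After 6 (w): row=1 col=5 char='p'

Answer: zero pink  two  sand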